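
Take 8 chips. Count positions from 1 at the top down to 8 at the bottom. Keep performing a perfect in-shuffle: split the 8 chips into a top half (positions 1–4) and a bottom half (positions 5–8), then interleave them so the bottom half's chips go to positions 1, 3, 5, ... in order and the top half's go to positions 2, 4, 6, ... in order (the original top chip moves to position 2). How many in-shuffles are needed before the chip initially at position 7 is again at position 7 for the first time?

Follow position 7 under repeated in-shuffles:
7 → 5 → 1 → 2 → 4 → 8 → 7
It first returns after 6 in-shuffles.

6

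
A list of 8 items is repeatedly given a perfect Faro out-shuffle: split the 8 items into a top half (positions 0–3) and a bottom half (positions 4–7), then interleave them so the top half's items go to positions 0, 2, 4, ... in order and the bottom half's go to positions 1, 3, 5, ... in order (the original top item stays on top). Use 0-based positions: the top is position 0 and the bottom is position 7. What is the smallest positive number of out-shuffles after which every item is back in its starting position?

The out-shuffle permutes the 8 positions with cycle lengths [1, 1, 3, 3].
Every item is home exactly when every cycle has completed a whole number of laps, i.e. after lcm(1, 3) = 3 out-shuffles.

3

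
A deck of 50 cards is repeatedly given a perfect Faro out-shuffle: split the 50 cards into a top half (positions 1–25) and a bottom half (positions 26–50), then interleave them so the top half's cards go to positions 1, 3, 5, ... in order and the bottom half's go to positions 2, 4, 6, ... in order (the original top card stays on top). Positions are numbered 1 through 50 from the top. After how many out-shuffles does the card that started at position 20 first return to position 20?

21

Follow position 20 under repeated out-shuffles:
20 → 39 → 28 → 6 → 11 → 21 → 41 → 32 → ... → 20 (length 21)
It first returns after 21 out-shuffles.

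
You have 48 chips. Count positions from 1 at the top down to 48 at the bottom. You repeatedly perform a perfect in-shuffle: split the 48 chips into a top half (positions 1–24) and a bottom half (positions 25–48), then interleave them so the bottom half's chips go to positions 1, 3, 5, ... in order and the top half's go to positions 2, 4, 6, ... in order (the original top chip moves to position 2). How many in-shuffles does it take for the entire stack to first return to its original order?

The in-shuffle permutes the 48 positions with cycle lengths [3, 3, 21, 21].
Every chip is home exactly when every cycle has completed a whole number of laps, i.e. after lcm(3, 21) = 21 in-shuffles.

21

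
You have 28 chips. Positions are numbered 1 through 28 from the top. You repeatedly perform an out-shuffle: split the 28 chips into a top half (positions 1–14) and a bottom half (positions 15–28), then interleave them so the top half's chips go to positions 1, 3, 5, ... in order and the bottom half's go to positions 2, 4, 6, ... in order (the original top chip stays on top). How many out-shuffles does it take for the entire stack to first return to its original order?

18

The out-shuffle permutes the 28 positions with cycle lengths [1, 1, 2, 6, 18].
Every chip is home exactly when every cycle has completed a whole number of laps, i.e. after lcm(1, 2, 6, 18) = 18 out-shuffles.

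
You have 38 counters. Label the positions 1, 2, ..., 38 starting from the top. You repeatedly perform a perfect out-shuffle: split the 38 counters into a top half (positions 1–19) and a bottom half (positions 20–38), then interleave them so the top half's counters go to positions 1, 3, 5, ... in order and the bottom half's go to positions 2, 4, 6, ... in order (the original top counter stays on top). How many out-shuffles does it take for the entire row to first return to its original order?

36

The out-shuffle permutes the 38 positions with cycle lengths [1, 1, 36].
Every counter is home exactly when every cycle has completed a whole number of laps, i.e. after lcm(1, 36) = 36 out-shuffles.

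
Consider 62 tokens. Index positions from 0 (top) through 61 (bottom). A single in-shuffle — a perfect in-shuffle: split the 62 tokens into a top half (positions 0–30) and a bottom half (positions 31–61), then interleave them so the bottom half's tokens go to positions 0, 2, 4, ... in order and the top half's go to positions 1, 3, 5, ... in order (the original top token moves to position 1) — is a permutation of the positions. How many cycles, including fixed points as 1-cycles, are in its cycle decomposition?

12

Trace each unvisited position around until it returns:
(0 1 3 7 15 31) (2 5 11 23 47 32) (4 9 19 39 16 33) (6 13 27 55 48 34) (8 17 35) (10 21 43 24 49 36) (12 25 51 40 18 37) (14 29 59 56 50 38) ... plus 4 more
12 cycles in total.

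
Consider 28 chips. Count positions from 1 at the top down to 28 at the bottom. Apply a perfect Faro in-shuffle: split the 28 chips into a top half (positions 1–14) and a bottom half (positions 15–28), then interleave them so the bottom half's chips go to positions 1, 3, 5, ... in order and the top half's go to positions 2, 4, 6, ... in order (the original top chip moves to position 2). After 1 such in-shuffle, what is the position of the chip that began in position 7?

Track the chip's position through each in-shuffle:
7 → 14

14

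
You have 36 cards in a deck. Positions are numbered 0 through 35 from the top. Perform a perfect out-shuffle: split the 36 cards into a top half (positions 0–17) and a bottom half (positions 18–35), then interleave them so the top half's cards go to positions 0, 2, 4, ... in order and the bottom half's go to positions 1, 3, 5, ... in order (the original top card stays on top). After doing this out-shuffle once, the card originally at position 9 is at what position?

Track the card's position through each out-shuffle:
9 → 18

18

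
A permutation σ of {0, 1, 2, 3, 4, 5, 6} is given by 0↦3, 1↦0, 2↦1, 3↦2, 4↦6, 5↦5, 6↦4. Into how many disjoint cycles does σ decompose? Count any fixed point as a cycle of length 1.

Cycle decomposition: (0 3 2 1) (4 6) (5).
3 cycles.

3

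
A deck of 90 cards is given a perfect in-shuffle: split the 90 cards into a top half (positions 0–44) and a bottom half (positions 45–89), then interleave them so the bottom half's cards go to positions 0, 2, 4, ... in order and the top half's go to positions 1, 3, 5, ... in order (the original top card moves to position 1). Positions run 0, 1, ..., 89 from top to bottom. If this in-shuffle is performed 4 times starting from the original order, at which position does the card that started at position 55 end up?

76

Track the card's position through each in-shuffle:
55 → 20 → 41 → 83 → 76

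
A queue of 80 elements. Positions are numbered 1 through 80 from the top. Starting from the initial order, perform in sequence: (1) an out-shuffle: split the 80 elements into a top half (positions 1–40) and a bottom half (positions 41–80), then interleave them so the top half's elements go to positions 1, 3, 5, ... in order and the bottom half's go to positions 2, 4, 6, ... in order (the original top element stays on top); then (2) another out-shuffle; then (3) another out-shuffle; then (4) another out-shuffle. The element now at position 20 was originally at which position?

Undo the operations in reverse order, starting from position 20:
  undo op 4 (out-shuffle, from bottom half): 20 ← 50
  undo op 3 (out-shuffle, from bottom half): 50 ← 65
  undo op 2 (out-shuffle, from top half): 65 ← 33
  undo op 1 (out-shuffle, from top half): 33 ← 17
So the element at position 20 came from original position 17.

17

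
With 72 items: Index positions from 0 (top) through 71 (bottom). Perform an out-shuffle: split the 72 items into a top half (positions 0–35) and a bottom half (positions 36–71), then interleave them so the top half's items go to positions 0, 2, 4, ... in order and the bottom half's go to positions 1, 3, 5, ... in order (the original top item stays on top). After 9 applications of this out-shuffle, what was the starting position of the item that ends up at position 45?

Work backwards from position 45, undoing one out-shuffle at a time:
45 ← 58 ← 29 ← 50 ← 25 ← 48 ← 24 ← 12 ← 6 ← 3
So the item now at position 45 started at position 3.

3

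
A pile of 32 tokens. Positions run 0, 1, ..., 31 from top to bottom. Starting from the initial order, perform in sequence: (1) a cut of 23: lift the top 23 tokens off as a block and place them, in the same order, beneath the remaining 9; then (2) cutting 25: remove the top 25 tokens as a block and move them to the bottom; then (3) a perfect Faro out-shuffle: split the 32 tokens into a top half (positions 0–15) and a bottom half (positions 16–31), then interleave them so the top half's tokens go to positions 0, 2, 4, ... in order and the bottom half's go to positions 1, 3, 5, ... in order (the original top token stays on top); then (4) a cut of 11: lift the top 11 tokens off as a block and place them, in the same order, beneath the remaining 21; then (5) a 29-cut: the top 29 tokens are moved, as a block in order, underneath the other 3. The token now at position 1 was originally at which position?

Undo the operations in reverse order, starting from position 1:
  undo op 5 (cut 29): 1 ← 30
  undo op 4 (cut 11): 30 ← 9
  undo op 3 (out-shuffle, from bottom half): 9 ← 20
  undo op 2 (cut 25): 20 ← 13
  undo op 1 (cut 23): 13 ← 4
So the token at position 1 came from original position 4.

4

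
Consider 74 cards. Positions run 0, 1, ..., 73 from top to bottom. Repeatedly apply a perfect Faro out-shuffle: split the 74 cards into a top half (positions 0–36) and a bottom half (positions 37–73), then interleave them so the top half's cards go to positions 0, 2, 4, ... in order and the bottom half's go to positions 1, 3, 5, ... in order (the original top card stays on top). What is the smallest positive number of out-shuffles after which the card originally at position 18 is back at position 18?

Follow position 18 under repeated out-shuffles:
18 → 36 → 72 → 71 → 69 → 65 → 57 → 41 → 9 → 18
It first returns after 9 out-shuffles.

9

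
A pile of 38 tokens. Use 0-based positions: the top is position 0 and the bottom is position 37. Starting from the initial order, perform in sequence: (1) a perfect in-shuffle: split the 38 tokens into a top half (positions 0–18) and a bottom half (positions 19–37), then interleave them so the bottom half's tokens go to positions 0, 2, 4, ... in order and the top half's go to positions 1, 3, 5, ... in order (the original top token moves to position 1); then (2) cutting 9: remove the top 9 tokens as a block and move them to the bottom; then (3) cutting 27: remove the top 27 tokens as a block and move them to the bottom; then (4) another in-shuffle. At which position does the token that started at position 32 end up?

Track the token from position 32 forward through each operation:
  after op 1 (in-shuffle): 32 → 26
  after op 2 (cut 9): 26 → 17
  after op 3 (cut 27): 17 → 28
  after op 4 (in-shuffle): 28 → 18

18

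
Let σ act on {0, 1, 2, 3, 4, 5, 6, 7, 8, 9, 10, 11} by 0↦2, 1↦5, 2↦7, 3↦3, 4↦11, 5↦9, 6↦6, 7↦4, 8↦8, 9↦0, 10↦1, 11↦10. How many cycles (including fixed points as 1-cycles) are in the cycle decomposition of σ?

Cycle decomposition: (0 2 7 4 11 10 1 5 9) (3) (6) (8).
4 cycles.

4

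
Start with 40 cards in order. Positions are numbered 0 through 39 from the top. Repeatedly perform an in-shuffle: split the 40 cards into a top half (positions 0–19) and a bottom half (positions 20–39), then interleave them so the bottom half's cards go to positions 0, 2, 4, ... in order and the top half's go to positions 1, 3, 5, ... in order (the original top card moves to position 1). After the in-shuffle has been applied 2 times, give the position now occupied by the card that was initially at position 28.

Track the card's position through each in-shuffle:
28 → 16 → 33

33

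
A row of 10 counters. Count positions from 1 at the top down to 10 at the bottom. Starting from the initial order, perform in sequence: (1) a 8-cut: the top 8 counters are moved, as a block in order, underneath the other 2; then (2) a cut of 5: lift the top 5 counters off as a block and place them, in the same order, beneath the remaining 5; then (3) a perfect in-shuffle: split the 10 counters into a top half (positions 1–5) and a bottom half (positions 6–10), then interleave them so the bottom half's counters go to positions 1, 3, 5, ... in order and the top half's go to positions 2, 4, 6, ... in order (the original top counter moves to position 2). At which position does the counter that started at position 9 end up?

Track the counter from position 9 forward through each operation:
  after op 1 (cut 8): 9 → 1
  after op 2 (cut 5): 1 → 6
  after op 3 (in-shuffle): 6 → 1

1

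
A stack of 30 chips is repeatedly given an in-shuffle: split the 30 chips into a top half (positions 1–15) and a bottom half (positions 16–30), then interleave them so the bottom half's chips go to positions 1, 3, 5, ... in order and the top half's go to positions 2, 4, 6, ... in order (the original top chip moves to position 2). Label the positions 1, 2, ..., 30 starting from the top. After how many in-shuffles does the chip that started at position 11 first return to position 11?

Follow position 11 under repeated in-shuffles:
11 → 22 → 13 → 26 → 21 → 11
It first returns after 5 in-shuffles.

5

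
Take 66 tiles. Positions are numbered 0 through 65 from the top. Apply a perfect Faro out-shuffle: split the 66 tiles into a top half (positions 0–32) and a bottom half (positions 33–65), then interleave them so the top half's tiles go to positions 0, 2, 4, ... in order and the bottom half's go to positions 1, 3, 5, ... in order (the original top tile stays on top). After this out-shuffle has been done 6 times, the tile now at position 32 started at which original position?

Work backwards from position 32, undoing one out-shuffle at a time:
32 ← 16 ← 8 ← 4 ← 2 ← 1 ← 33
So the tile now at position 32 started at position 33.

33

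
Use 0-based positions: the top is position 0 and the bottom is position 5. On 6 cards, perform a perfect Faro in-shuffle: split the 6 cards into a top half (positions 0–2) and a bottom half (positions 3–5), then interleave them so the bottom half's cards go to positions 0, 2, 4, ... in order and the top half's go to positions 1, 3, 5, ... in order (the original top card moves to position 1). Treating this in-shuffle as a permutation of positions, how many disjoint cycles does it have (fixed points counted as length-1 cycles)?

Trace each unvisited position around until it returns:
(0 1 3) (2 5 4)
2 cycles in total.

2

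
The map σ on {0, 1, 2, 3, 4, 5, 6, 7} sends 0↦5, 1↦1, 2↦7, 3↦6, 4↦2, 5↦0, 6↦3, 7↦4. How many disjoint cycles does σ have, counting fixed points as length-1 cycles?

Cycle decomposition: (0 5) (1) (2 7 4) (3 6).
4 cycles.

4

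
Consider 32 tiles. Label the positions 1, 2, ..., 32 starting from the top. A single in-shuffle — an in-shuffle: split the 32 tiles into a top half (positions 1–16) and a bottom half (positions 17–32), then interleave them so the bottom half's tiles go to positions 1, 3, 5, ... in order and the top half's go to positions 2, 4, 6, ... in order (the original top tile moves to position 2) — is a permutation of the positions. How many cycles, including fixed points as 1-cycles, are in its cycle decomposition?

4

Trace each unvisited position around until it returns:
(1 2 4 8 16 32 31 29 25 17) (3 6 12 24 15 30 27 21 9 18) (5 10 20 7 14 28 23 13 26 19) (11 22)
4 cycles in total.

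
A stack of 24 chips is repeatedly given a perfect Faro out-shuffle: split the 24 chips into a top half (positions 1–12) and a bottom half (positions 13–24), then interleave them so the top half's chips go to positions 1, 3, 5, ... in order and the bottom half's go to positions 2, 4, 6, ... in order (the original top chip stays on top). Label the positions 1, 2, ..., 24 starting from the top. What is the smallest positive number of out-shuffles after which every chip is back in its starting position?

11

The out-shuffle permutes the 24 positions with cycle lengths [1, 1, 11, 11].
Every chip is home exactly when every cycle has completed a whole number of laps, i.e. after lcm(1, 11) = 11 out-shuffles.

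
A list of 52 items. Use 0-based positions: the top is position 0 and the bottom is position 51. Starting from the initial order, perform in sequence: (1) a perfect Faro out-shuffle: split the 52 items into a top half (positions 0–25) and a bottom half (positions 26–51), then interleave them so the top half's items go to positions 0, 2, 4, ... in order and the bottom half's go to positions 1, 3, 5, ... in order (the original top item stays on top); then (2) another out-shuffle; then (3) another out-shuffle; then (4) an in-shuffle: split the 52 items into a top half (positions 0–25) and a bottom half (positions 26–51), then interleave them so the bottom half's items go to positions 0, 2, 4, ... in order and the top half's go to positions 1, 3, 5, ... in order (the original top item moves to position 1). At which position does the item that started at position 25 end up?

Track the item from position 25 forward through each operation:
  after op 1 (out-shuffle): 25 → 50
  after op 2 (out-shuffle): 50 → 49
  after op 3 (out-shuffle): 49 → 47
  after op 4 (in-shuffle): 47 → 42

42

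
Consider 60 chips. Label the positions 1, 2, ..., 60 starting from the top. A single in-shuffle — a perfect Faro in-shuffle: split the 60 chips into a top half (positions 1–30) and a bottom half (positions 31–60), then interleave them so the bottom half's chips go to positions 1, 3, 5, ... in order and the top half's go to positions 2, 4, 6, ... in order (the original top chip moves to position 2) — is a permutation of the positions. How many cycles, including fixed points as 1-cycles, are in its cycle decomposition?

1

Trace each unvisited position around until it returns:
(1 2 4 8 16 32 ... len 60)
1 cycle in total.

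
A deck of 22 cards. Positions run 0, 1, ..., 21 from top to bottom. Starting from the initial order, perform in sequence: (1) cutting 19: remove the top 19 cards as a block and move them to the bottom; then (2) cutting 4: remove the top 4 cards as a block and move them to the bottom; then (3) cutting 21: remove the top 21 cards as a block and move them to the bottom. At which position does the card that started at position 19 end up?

19

Track the card from position 19 forward through each operation:
  after op 1 (cut 19): 19 → 0
  after op 2 (cut 4): 0 → 18
  after op 3 (cut 21): 18 → 19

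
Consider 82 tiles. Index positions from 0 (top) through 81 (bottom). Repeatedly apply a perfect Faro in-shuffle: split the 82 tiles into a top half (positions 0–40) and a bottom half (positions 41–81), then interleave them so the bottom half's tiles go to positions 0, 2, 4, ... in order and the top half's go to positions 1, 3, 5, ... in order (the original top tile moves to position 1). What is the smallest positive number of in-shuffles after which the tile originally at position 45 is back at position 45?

Follow position 45 under repeated in-shuffles:
45 → 8 → 17 → 35 → 71 → 60 → 38 → 77 → ... → 45 (length 82)
It first returns after 82 in-shuffles.

82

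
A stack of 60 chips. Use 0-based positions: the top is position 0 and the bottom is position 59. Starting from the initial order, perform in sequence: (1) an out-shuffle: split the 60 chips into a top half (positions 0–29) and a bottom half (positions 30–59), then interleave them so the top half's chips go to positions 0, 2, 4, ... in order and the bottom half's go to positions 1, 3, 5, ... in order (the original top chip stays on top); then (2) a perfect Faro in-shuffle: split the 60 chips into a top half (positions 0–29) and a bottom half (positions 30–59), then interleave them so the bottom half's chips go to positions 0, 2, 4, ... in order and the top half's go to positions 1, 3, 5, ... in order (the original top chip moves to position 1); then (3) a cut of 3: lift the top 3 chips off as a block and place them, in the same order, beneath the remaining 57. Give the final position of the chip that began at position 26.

41

Track the chip from position 26 forward through each operation:
  after op 1 (out-shuffle): 26 → 52
  after op 2 (in-shuffle): 52 → 44
  after op 3 (cut 3): 44 → 41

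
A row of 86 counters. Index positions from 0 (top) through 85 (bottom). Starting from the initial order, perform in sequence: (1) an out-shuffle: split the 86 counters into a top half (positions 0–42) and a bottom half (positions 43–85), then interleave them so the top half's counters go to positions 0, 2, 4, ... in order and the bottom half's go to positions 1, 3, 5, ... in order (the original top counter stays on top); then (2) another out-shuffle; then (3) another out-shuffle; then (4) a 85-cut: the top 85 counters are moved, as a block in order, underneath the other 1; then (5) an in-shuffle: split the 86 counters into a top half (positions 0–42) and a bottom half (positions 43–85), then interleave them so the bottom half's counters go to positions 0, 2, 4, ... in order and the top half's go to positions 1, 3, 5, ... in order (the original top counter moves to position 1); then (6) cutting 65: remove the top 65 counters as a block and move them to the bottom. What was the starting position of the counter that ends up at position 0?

Undo the operations in reverse order, starting from position 0:
  undo op 6 (cut 65): 0 ← 65
  undo op 5 (in-shuffle, from top half): 65 ← 32
  undo op 4 (cut 85): 32 ← 31
  undo op 3 (out-shuffle, from bottom half): 31 ← 58
  undo op 2 (out-shuffle, from top half): 58 ← 29
  undo op 1 (out-shuffle, from bottom half): 29 ← 57
So the counter at position 0 came from original position 57.

57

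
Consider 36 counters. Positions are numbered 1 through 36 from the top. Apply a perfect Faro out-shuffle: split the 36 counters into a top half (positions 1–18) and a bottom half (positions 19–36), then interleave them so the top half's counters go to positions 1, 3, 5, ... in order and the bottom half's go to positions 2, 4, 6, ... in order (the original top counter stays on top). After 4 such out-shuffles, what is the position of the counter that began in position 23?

3

Track the counter's position through each out-shuffle:
23 → 10 → 19 → 2 → 3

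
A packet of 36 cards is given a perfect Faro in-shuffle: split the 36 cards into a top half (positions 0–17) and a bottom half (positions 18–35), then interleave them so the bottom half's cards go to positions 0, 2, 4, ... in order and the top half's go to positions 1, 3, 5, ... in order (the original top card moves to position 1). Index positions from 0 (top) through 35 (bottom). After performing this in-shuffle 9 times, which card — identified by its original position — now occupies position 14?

Work backwards from position 14, undoing one in-shuffle at a time:
14 ← 25 ← 12 ← 24 ← 30 ← 33 ← 16 ← 26 ← 31 ← 15
So the card now at position 14 started at position 15.

15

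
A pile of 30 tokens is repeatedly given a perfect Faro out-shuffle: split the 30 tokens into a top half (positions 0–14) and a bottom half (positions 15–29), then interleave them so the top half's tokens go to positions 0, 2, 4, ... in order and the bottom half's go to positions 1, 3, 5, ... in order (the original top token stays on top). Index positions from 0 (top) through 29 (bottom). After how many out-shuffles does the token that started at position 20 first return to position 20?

28

Follow position 20 under repeated out-shuffles:
20 → 11 → 22 → 15 → 1 → 2 → 4 → 8 → ... → 20 (length 28)
It first returns after 28 out-shuffles.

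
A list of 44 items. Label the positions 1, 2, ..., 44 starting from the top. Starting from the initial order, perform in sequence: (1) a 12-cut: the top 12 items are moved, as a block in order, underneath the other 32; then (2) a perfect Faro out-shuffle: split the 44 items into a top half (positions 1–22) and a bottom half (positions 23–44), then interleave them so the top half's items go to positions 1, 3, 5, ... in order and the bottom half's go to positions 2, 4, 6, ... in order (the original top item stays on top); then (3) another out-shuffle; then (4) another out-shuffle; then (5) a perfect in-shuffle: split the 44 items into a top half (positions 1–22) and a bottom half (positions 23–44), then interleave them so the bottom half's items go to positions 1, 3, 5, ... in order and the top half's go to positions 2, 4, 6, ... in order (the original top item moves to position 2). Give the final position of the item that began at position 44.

Track the item from position 44 forward through each operation:
  after op 1 (cut 12): 44 → 32
  after op 2 (out-shuffle): 32 → 20
  after op 3 (out-shuffle): 20 → 39
  after op 4 (out-shuffle): 39 → 34
  after op 5 (in-shuffle): 34 → 23

23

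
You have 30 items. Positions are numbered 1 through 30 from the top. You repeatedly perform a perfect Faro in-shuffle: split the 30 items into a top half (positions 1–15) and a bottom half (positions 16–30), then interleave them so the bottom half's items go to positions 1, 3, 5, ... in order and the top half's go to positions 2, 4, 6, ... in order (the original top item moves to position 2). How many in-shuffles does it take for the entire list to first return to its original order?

The in-shuffle permutes the 30 positions with cycle lengths [5, 5, 5, 5, 5, 5].
Every item is home exactly when every cycle has completed a whole number of laps, i.e. after lcm(5) = 5 in-shuffles.

5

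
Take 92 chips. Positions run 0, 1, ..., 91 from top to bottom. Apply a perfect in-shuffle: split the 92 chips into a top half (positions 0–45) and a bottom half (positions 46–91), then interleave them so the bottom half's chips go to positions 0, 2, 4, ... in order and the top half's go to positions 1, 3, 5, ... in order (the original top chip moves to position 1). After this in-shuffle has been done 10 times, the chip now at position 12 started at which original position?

12

Work backwards from position 12, undoing one in-shuffle at a time:
12 ← 52 ← 72 ← 82 ← 87 ← 43 ← 21 ← 10 ← 51 ← 25 ← 12
So the chip now at position 12 started at position 12.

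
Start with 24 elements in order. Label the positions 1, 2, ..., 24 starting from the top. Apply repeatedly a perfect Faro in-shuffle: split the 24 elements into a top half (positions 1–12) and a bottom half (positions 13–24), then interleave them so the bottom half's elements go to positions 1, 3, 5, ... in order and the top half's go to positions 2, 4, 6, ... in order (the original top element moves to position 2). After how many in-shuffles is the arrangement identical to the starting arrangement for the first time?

20

The in-shuffle permutes the 24 positions with cycle lengths [4, 20].
Every element is home exactly when every cycle has completed a whole number of laps, i.e. after lcm(4, 20) = 20 in-shuffles.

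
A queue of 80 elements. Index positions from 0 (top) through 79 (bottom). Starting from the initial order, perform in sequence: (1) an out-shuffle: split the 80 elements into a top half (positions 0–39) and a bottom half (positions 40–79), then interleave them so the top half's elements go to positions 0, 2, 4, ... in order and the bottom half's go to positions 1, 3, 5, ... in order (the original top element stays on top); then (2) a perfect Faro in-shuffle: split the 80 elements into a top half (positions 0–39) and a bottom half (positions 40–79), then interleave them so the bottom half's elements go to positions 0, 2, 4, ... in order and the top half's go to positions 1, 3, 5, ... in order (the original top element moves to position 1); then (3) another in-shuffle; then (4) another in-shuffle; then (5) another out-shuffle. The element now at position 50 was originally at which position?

71

Undo the operations in reverse order, starting from position 50:
  undo op 5 (out-shuffle, from top half): 50 ← 25
  undo op 4 (in-shuffle, from top half): 25 ← 12
  undo op 3 (in-shuffle, from bottom half): 12 ← 46
  undo op 2 (in-shuffle, from bottom half): 46 ← 63
  undo op 1 (out-shuffle, from bottom half): 63 ← 71
So the element at position 50 came from original position 71.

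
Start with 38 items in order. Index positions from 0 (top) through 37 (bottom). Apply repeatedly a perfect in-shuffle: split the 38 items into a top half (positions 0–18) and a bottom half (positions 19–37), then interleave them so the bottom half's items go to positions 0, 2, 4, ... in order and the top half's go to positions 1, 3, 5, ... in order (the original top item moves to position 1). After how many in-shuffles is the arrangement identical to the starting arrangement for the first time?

The in-shuffle permutes the 38 positions with cycle lengths [2, 12, 12, 12].
Every item is home exactly when every cycle has completed a whole number of laps, i.e. after lcm(2, 12) = 12 in-shuffles.

12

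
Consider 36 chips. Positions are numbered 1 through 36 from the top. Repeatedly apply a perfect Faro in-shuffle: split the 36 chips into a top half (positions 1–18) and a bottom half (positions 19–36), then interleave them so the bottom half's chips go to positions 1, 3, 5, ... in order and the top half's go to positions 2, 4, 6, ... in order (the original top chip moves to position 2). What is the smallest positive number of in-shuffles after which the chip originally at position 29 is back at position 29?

36

Follow position 29 under repeated in-shuffles:
29 → 21 → 5 → 10 → 20 → 3 → 6 → 12 → ... → 29 (length 36)
It first returns after 36 in-shuffles.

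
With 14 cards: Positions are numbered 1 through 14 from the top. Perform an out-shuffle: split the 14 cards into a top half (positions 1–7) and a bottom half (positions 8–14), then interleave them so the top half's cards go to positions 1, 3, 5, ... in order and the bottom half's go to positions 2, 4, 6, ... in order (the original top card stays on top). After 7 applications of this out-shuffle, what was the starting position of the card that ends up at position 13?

8

Work backwards from position 13, undoing one out-shuffle at a time:
13 ← 7 ← 4 ← 9 ← 5 ← 3 ← 2 ← 8
So the card now at position 13 started at position 8.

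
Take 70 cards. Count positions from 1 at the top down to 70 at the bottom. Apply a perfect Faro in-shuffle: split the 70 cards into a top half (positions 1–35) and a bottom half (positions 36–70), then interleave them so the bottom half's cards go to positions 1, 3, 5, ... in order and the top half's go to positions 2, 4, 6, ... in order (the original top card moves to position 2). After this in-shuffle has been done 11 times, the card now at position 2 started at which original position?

Work backwards from position 2, undoing one in-shuffle at a time:
2 ← 1 ← 36 ← 18 ← 9 ← 40 ← 20 ← 10 ← 5 ← 38 ← 19 ← 45
So the card now at position 2 started at position 45.

45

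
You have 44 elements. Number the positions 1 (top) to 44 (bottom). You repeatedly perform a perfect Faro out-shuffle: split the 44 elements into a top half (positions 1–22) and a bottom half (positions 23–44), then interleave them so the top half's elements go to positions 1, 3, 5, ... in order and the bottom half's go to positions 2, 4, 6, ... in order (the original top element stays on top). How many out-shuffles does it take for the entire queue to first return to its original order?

The out-shuffle permutes the 44 positions with cycle lengths [1, 1, 14, 14, 14].
Every element is home exactly when every cycle has completed a whole number of laps, i.e. after lcm(1, 14) = 14 out-shuffles.

14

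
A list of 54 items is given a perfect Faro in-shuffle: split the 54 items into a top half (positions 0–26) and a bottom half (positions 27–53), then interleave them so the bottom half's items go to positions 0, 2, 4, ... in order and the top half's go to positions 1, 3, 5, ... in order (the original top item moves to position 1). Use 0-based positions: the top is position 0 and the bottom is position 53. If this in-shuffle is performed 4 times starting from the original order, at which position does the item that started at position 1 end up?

Track the item's position through each in-shuffle:
1 → 3 → 7 → 15 → 31

31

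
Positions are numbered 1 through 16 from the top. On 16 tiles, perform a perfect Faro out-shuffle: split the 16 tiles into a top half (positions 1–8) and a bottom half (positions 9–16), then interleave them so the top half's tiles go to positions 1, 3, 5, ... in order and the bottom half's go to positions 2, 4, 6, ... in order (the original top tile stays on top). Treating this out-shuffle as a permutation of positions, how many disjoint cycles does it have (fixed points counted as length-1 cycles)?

Trace each unvisited position around until it returns:
(1) (2 3 5 9) (4 7 13 10) (6 11) (8 15 14 12) (16)
6 cycles in total.

6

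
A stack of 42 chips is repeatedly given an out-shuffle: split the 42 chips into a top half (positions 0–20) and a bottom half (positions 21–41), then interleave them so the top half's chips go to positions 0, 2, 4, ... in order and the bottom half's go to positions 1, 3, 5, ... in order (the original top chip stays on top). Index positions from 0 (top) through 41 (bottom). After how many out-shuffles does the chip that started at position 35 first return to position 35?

20

Follow position 35 under repeated out-shuffles:
35 → 29 → 17 → 34 → 27 → 13 → 26 → 11 → 22 → 3 → 6 → 12 → 24 → 7 → 14 → 28 → 15 → 30 → 19 → 38 → 35
It first returns after 20 out-shuffles.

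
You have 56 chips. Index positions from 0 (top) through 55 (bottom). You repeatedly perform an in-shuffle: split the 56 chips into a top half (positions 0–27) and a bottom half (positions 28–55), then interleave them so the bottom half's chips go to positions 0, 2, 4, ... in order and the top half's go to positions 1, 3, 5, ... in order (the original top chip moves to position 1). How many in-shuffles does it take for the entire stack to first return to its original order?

18

The in-shuffle permutes the 56 positions with cycle lengths [2, 18, 18, 18].
Every chip is home exactly when every cycle has completed a whole number of laps, i.e. after lcm(2, 18) = 18 in-shuffles.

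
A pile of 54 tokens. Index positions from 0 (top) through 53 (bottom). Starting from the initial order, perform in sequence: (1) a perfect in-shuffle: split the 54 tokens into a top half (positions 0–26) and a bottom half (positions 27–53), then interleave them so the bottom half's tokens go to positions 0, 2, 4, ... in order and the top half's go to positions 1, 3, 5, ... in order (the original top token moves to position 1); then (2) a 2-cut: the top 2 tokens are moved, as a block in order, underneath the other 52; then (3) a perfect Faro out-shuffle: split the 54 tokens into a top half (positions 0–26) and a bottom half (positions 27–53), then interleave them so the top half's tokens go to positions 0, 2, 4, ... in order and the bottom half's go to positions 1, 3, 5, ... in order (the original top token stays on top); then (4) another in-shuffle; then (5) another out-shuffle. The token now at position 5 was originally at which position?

Undo the operations in reverse order, starting from position 5:
  undo op 5 (out-shuffle, from bottom half): 5 ← 29
  undo op 4 (in-shuffle, from top half): 29 ← 14
  undo op 3 (out-shuffle, from top half): 14 ← 7
  undo op 2 (cut 2): 7 ← 9
  undo op 1 (in-shuffle, from top half): 9 ← 4
So the token at position 5 came from original position 4.

4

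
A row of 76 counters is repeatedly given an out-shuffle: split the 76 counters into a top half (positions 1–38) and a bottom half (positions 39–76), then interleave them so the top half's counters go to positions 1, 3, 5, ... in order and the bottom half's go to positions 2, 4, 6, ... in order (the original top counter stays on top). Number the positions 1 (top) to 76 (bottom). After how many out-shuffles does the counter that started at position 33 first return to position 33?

Follow position 33 under repeated out-shuffles:
33 → 65 → 54 → 32 → 63 → 50 → 24 → 47 → 18 → 35 → 69 → 62 → 48 → 20 → 39 → 2 → 3 → 5 → 9 → 17 → 33
It first returns after 20 out-shuffles.

20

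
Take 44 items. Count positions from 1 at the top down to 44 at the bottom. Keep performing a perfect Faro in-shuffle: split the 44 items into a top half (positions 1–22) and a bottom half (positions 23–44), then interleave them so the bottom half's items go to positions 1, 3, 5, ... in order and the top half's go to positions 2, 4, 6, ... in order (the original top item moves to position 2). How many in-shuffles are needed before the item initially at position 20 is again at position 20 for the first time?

6

Follow position 20 under repeated in-shuffles:
20 → 40 → 35 → 25 → 5 → 10 → 20
It first returns after 6 in-shuffles.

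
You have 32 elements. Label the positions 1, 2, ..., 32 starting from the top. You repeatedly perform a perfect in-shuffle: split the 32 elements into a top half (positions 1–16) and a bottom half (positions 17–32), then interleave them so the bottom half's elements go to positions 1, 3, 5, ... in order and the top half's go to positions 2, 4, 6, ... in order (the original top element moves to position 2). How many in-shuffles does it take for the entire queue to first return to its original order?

10

The in-shuffle permutes the 32 positions with cycle lengths [2, 10, 10, 10].
Every element is home exactly when every cycle has completed a whole number of laps, i.e. after lcm(2, 10) = 10 in-shuffles.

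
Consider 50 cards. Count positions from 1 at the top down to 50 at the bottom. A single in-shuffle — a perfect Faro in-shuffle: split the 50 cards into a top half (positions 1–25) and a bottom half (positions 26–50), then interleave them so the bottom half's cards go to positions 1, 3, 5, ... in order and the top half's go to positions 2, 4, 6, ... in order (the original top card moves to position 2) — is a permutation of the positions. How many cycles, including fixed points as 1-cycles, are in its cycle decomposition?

7

Trace each unvisited position around until it returns:
(1 2 4 8 16 32 13 26) (3 6 12 24 48 45 39 27) (5 10 20 40 29 7 14 28) (9 18 36 21 42 33 15 30) (11 22 44 37 23 46 41 31) (17 34) (19 38 25 50 49 47 43 35)
7 cycles in total.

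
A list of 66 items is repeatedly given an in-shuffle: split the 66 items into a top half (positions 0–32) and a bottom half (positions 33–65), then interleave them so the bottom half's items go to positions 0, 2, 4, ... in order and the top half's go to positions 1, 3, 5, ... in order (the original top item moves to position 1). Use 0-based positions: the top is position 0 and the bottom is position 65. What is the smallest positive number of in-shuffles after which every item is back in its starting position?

66

The in-shuffle permutes the 66 positions with cycle lengths [66].
Every item is home exactly when every cycle has completed a whole number of laps, i.e. after lcm(66) = 66 in-shuffles.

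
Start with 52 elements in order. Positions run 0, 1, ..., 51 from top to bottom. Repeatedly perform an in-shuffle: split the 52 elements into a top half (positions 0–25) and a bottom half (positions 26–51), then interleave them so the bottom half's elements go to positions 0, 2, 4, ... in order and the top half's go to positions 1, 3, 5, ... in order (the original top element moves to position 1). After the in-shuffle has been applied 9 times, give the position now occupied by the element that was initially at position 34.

5

Track the element's position through each in-shuffle:
34 → 16 → 33 → 14 → 29 → 6 → 13 → 27 → 2 → 5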